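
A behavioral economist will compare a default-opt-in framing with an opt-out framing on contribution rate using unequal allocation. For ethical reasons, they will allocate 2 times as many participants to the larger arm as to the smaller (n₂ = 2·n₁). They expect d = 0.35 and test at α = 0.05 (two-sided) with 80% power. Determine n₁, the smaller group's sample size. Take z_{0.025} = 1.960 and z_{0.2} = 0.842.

n₁ = 97

With allocation ratio k = n₂/n₁ = 2, Var(x̄₁−x̄₂) = σ²(1/n₁ + 1/(k·n₁)) = σ²·(k+1)/(k·n₁).
So n₁ = (1 + 1/k)·((z_{α/2} + z_β)/d)² = 1.500 × (2.802/0.35)².
n₁ = 1.500 × 64.09 = 96.1.
Round up: n₁ = 97, giving n₂ = 2 × 97 = 194.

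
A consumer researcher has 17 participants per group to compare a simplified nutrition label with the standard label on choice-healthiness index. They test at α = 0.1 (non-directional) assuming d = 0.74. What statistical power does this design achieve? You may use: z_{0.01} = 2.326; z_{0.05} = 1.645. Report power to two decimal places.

power ≈ 0.70

For two equal groups, power = Φ(d·√(n/2) − z_{α/2}).
d·√(n/2) = 0.74 × √(17/2) = 0.74 × 2.915 = 2.157.
z_β = 2.157 − 1.645 = 0.512.
Power = Φ(0.512) = 0.696.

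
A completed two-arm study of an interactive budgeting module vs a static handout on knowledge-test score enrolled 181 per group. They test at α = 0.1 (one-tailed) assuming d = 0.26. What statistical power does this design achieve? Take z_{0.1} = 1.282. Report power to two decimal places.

power ≈ 0.88

For two equal groups, power = Φ(d·√(n/2) − z_{α}).
d·√(n/2) = 0.26 × √(181/2) = 0.26 × 9.513 = 2.473.
z_β = 2.473 − 1.282 = 1.191.
Power = Φ(1.191) = 0.883.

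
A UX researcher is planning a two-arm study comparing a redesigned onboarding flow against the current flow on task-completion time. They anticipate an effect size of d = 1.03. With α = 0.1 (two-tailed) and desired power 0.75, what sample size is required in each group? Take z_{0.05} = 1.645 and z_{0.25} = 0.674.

For two independent groups with equal n: n = 2·((z_{α/2} + z_β) / d)².
z_{α/2} + z_β = 1.645 + 0.674 = 2.319.
n = 2 × (2.319 / 1.03)² = 2 × 2.251² = 2 × 5.07 = 10.1.
Round up to the next whole participant.

n = 11 per group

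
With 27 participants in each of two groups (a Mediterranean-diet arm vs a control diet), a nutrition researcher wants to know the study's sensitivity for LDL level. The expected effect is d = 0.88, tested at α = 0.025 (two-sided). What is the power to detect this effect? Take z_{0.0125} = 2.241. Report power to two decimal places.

For two equal groups, power = Φ(d·√(n/2) − z_{α/2}).
d·√(n/2) = 0.88 × √(27/2) = 0.88 × 3.674 = 3.233.
z_β = 3.233 − 2.241 = 0.992.
Power = Φ(0.992) = 0.839.

power ≈ 0.84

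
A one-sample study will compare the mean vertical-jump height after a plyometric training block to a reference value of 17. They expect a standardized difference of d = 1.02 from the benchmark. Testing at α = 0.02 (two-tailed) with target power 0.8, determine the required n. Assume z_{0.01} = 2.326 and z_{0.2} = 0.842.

n = 10

For a one-sample test: n = ((z_{α/2} + z_β) / d)².
z_{α/2} + z_β = 2.326 + 0.842 = 3.168.
n = (3.168 / 1.02)² = 3.106² = 9.65.
Round up.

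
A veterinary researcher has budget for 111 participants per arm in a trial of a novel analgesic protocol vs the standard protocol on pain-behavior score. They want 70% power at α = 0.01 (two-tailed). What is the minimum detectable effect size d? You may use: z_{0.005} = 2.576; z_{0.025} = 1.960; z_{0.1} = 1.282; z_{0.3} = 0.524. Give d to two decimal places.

d_min ≈ 0.42

For two independent groups of n = 111 each: d_min = (z_{α/2} + z_β)·√(2/n).
z-sum = 2.576 + 0.524 = 3.100.
d_min = 3.100 × √(2/111) = 3.100 × 0.1342 = 0.416.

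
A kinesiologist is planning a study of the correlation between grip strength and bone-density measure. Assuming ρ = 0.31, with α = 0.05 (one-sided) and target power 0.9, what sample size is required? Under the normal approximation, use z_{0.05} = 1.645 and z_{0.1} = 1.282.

Fisher's z: C = ½·ln((1+r)/(1−r)) = ½·ln(1.8986) = 0.3205.
n = ((z_{α} + z_β)/C)² + 3.
(1.645 + 1.282) / 0.3205 = 2.927 / 0.3205 = 9.133.
n = 9.133² + 3 = 83.40 + 3 = 86.4.
Round up.

n = 87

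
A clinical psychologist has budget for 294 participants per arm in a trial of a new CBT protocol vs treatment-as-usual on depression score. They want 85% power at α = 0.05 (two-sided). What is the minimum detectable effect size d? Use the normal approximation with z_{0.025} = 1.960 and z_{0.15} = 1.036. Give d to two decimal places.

d_min ≈ 0.25

For two independent groups of n = 294 each: d_min = (z_{α/2} + z_β)·√(2/n).
z-sum = 1.960 + 1.036 = 2.996.
d_min = 2.996 × √(2/294) = 2.996 × 0.0825 = 0.247.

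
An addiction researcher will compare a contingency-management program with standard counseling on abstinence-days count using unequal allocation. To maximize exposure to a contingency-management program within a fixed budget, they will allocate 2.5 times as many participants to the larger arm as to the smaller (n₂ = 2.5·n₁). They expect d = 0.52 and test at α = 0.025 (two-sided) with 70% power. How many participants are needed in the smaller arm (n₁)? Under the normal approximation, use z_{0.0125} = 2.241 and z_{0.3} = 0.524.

With allocation ratio k = n₂/n₁ = 2.5, Var(x̄₁−x̄₂) = σ²(1/n₁ + 1/(k·n₁)) = σ²·(k+1)/(k·n₁).
So n₁ = (1 + 1/k)·((z_{α/2} + z_β)/d)² = 1.400 × (2.765/0.52)².
n₁ = 1.400 × 28.27 = 39.6.
Round up: n₁ = 40, giving n₂ = 2.5 × 40 = 100.

n₁ = 40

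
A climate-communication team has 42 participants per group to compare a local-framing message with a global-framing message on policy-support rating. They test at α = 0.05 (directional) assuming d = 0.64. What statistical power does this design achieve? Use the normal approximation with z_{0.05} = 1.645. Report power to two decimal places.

For two equal groups, power = Φ(d·√(n/2) − z_{α}).
d·√(n/2) = 0.64 × √(42/2) = 0.64 × 4.583 = 2.933.
z_β = 2.933 − 1.645 = 1.288.
Power = Φ(1.288) = 0.901.

power ≈ 0.90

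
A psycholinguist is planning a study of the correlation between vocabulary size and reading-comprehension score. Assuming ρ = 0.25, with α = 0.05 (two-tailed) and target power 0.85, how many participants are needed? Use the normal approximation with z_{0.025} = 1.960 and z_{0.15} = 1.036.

n = 141

Fisher's z: C = ½·ln((1+r)/(1−r)) = ½·ln(1.6667) = 0.2554.
n = ((z_{α/2} + z_β)/C)² + 3.
(1.960 + 1.036) / 0.2554 = 2.996 / 0.2554 = 11.731.
n = 11.731² + 3 = 137.61 + 3 = 140.6.
Round up.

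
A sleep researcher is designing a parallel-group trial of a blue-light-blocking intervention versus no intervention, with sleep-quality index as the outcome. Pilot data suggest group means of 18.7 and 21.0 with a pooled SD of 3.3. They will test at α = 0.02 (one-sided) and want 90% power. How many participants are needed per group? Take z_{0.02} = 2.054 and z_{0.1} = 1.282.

Cohen's d = |M₁ − M₂| / SD_pooled = |18.7 − 21.0| / 3.3 = 2.3 / 3.3 = 0.697.
For two independent groups with equal n: n = 2·((z_{α} + z_β) / d)².
z_{α} + z_β = 2.054 + 1.282 = 3.336.
n = 2 × (3.336 / 0.697)² = 2 × 4.786² = 2 × 22.91 = 45.8.
Round up to the next whole participant.

n = 46 per group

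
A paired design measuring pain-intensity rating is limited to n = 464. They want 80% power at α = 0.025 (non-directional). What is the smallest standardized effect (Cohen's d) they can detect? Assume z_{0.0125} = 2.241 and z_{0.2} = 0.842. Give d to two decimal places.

For a single sample (or paired design) of n = 464: d_min = (z_{α/2} + z_β)/√n.
z-sum = 2.241 + 0.842 = 3.083.
d_min = 3.083 / √464 = 3.083 / 21.541 = 0.143.

d_min ≈ 0.14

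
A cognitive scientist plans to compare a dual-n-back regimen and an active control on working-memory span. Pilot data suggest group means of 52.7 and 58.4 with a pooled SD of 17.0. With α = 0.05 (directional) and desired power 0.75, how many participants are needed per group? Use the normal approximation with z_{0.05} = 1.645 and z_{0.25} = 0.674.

n = 96 per group

Cohen's d = |M₁ − M₂| / SD_pooled = |52.7 − 58.4| / 17.0 = 5.7 / 17.0 = 0.335.
For two independent groups with equal n: n = 2·((z_{α} + z_β) / d)².
z_{α} + z_β = 1.645 + 0.674 = 2.319.
n = 2 × (2.319 / 0.335)² = 2 × 6.922² = 2 × 47.92 = 95.8.
Round up to the next whole participant.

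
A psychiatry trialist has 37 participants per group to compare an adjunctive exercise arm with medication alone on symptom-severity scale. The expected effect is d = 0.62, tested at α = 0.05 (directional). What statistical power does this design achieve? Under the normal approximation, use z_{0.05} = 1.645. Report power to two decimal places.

For two equal groups, power = Φ(d·√(n/2) − z_{α}).
d·√(n/2) = 0.62 × √(37/2) = 0.62 × 4.301 = 2.667.
z_β = 2.667 − 1.645 = 1.022.
Power = Φ(1.022) = 0.847.

power ≈ 0.85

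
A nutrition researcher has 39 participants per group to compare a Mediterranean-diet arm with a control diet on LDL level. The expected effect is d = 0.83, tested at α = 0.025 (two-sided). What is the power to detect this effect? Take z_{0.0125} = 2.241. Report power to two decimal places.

For two equal groups, power = Φ(d·√(n/2) − z_{α/2}).
d·√(n/2) = 0.83 × √(39/2) = 0.83 × 4.416 = 3.665.
z_β = 3.665 − 2.241 = 1.424.
Power = Φ(1.424) = 0.923.

power ≈ 0.92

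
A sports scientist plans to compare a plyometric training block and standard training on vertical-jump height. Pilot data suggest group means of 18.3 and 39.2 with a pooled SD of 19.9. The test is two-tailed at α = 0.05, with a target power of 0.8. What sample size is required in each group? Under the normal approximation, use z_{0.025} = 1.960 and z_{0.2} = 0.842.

n = 15 per group

Cohen's d = |M₁ − M₂| / SD_pooled = |18.3 − 39.2| / 19.9 = 20.9 / 19.9 = 1.050.
For two independent groups with equal n: n = 2·((z_{α/2} + z_β) / d)².
z_{α/2} + z_β = 1.960 + 0.842 = 2.802.
n = 2 × (2.802 / 1.050)² = 2 × 2.669² = 2 × 7.12 = 14.2.
Round up to the next whole participant.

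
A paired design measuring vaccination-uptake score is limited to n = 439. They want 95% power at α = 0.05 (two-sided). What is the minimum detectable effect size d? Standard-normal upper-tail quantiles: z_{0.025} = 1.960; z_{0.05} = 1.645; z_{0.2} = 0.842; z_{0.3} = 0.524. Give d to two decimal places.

d_min ≈ 0.17

For a single sample (or paired design) of n = 439: d_min = (z_{α/2} + z_β)/√n.
z-sum = 1.960 + 1.645 = 3.605.
d_min = 3.605 / √439 = 3.605 / 20.952 = 0.172.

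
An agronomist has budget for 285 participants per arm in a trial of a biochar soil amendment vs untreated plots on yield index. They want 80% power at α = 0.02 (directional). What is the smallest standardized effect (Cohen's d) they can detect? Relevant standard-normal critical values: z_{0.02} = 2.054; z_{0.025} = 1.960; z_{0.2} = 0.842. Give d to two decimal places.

For two independent groups of n = 285 each: d_min = (z_{α} + z_β)·√(2/n).
z-sum = 2.054 + 0.842 = 2.896.
d_min = 2.896 × √(2/285) = 2.896 × 0.0838 = 0.243.

d_min ≈ 0.24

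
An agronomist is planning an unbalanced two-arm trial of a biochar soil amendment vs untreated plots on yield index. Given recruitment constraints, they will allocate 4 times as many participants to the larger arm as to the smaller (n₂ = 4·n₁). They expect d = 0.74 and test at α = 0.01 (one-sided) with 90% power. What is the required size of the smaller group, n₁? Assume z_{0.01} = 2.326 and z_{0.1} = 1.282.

With allocation ratio k = n₂/n₁ = 4, Var(x̄₁−x̄₂) = σ²(1/n₁ + 1/(k·n₁)) = σ²·(k+1)/(k·n₁).
So n₁ = (1 + 1/k)·((z_{α} + z_β)/d)² = 1.250 × (3.608/0.74)².
n₁ = 1.250 × 23.77 = 29.7.
Round up: n₁ = 30, giving n₂ = 4 × 30 = 120.

n₁ = 30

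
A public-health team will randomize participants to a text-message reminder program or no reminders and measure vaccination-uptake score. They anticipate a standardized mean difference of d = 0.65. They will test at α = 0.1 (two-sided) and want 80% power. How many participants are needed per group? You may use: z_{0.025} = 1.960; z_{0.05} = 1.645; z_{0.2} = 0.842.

For two independent groups with equal n: n = 2·((z_{α/2} + z_β) / d)².
z_{α/2} + z_β = 1.645 + 0.842 = 2.487.
n = 2 × (2.487 / 0.65)² = 2 × 3.826² = 2 × 14.64 = 29.3.
Round up to the next whole participant.

n = 30 per group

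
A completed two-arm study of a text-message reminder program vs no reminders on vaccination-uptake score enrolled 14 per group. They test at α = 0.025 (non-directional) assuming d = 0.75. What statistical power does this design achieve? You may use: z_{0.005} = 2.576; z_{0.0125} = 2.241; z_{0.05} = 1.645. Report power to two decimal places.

For two equal groups, power = Φ(d·√(n/2) − z_{α/2}).
d·√(n/2) = 0.75 × √(14/2) = 0.75 × 2.646 = 1.984.
z_β = 1.984 − 2.241 = -0.257.
Power = Φ(-0.257) = 0.399.

power ≈ 0.40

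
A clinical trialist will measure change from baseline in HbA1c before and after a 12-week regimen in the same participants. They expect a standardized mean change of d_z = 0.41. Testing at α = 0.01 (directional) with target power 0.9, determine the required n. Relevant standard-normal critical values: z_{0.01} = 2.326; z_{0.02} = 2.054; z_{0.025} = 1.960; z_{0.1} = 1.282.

For a paired (one-sample on differences) test: n = ((z_{α} + z_β) / d)².
z_{α} + z_β = 2.326 + 1.282 = 3.608.
n = (3.608 / 0.41)² = 8.800² = 77.44.
Round up.

n = 78 pairs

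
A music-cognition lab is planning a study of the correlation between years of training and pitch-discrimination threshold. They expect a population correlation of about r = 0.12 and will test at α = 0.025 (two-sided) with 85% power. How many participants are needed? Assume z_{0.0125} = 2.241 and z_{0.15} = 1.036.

n = 742

Fisher's z: C = ½·ln((1+r)/(1−r)) = ½·ln(1.2727) = 0.1206.
n = ((z_{α/2} + z_β)/C)² + 3.
(2.241 + 1.036) / 0.1206 = 3.277 / 0.1206 = 27.172.
n = 27.172² + 3 = 738.34 + 3 = 741.3.
Round up.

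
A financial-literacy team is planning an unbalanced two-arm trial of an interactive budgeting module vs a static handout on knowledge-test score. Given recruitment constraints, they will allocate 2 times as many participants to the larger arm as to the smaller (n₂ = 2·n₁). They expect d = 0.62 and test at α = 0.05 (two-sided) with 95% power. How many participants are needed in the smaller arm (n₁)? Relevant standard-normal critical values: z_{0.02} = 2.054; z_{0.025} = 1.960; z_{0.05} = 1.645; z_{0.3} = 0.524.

With allocation ratio k = n₂/n₁ = 2, Var(x̄₁−x̄₂) = σ²(1/n₁ + 1/(k·n₁)) = σ²·(k+1)/(k·n₁).
So n₁ = (1 + 1/k)·((z_{α/2} + z_β)/d)² = 1.500 × (3.605/0.62)².
n₁ = 1.500 × 33.81 = 50.7.
Round up: n₁ = 51, giving n₂ = 2 × 51 = 102.

n₁ = 51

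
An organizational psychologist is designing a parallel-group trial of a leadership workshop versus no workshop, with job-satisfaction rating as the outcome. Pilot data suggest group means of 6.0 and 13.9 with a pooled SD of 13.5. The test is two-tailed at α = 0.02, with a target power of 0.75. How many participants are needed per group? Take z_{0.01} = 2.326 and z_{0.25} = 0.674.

Cohen's d = |M₁ − M₂| / SD_pooled = |6.0 − 13.9| / 13.5 = 7.9 / 13.5 = 0.585.
For two independent groups with equal n: n = 2·((z_{α/2} + z_β) / d)².
z_{α/2} + z_β = 2.326 + 0.674 = 3.000.
n = 2 × (3.000 / 0.585)² = 2 × 5.128² = 2 × 26.30 = 52.6.
Round up to the next whole participant.

n = 53 per group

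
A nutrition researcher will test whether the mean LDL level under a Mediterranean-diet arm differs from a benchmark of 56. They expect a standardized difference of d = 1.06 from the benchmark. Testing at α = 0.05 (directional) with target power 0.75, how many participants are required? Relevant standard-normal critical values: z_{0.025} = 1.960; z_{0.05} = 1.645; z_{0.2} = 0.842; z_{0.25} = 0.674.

For a one-sample test: n = ((z_{α} + z_β) / d)².
z_{α} + z_β = 1.645 + 0.674 = 2.319.
n = (2.319 / 1.06)² = 2.188² = 4.79.
Round up.

n = 5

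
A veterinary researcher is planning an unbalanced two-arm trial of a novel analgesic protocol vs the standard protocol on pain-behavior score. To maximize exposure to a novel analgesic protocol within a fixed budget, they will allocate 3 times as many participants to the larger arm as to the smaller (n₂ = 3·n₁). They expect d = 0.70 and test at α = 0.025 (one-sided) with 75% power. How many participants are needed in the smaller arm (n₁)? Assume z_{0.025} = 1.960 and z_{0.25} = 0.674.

n₁ = 19

With allocation ratio k = n₂/n₁ = 3, Var(x̄₁−x̄₂) = σ²(1/n₁ + 1/(k·n₁)) = σ²·(k+1)/(k·n₁).
So n₁ = (1 + 1/k)·((z_{α} + z_β)/d)² = 1.333 × (2.634/0.70)².
n₁ = 1.333 × 14.16 = 18.9.
Round up: n₁ = 19, giving n₂ = 3 × 19 = 57.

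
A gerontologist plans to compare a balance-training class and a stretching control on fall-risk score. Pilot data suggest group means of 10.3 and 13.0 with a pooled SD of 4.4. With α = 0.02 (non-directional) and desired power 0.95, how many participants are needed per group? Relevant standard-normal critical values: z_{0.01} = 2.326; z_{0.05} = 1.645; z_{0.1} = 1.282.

Cohen's d = |M₁ − M₂| / SD_pooled = |10.3 − 13.0| / 4.4 = 2.7 / 4.4 = 0.614.
For two independent groups with equal n: n = 2·((z_{α/2} + z_β) / d)².
z_{α/2} + z_β = 2.326 + 1.645 = 3.971.
n = 2 × (3.971 / 0.614)² = 2 × 6.467² = 2 × 41.83 = 83.7.
Round up to the next whole participant.

n = 84 per group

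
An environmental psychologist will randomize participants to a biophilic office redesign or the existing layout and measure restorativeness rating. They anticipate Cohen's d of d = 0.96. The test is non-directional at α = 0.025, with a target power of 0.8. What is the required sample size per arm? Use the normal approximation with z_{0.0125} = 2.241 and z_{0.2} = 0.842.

For two independent groups with equal n: n = 2·((z_{α/2} + z_β) / d)².
z_{α/2} + z_β = 2.241 + 0.842 = 3.083.
n = 2 × (3.083 / 0.96)² = 2 × 3.211² = 2 × 10.31 = 20.6.
Round up to the next whole participant.

n = 21 per group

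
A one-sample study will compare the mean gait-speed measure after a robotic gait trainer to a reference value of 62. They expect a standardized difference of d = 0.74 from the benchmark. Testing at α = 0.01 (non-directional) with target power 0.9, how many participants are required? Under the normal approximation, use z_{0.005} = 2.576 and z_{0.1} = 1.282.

n = 28

For a one-sample test: n = ((z_{α/2} + z_β) / d)².
z_{α/2} + z_β = 2.576 + 1.282 = 3.858.
n = (3.858 / 0.74)² = 5.214² = 27.18.
Round up.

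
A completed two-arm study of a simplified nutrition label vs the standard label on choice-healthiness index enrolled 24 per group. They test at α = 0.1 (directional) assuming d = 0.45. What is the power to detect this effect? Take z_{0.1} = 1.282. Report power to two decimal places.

For two equal groups, power = Φ(d·√(n/2) − z_{α}).
d·√(n/2) = 0.45 × √(24/2) = 0.45 × 3.464 = 1.559.
z_β = 1.559 − 1.282 = 0.277.
Power = Φ(0.277) = 0.609.

power ≈ 0.61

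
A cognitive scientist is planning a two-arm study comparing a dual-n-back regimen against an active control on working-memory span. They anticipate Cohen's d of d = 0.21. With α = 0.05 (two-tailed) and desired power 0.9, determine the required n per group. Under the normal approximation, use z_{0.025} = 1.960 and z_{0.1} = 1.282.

n = 477 per group

For two independent groups with equal n: n = 2·((z_{α/2} + z_β) / d)².
z_{α/2} + z_β = 1.960 + 1.282 = 3.242.
n = 2 × (3.242 / 0.21)² = 2 × 15.438² = 2 × 238.33 = 476.7.
Round up to the next whole participant.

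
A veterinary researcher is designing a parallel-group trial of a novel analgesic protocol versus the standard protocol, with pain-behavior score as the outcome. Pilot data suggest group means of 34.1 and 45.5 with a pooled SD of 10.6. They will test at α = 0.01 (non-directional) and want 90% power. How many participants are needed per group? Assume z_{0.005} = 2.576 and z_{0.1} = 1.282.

n = 26 per group

Cohen's d = |M₁ − M₂| / SD_pooled = |34.1 − 45.5| / 10.6 = 11.4 / 10.6 = 1.075.
For two independent groups with equal n: n = 2·((z_{α/2} + z_β) / d)².
z_{α/2} + z_β = 2.576 + 1.282 = 3.858.
n = 2 × (3.858 / 1.075)² = 2 × 3.589² = 2 × 12.88 = 25.8.
Round up to the next whole participant.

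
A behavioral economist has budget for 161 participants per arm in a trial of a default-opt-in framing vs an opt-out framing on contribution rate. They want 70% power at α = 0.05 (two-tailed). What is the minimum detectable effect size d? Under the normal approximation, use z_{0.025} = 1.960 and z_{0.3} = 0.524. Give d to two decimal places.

d_min ≈ 0.28

For two independent groups of n = 161 each: d_min = (z_{α/2} + z_β)·√(2/n).
z-sum = 1.960 + 0.524 = 2.484.
d_min = 2.484 × √(2/161) = 2.484 × 0.1115 = 0.277.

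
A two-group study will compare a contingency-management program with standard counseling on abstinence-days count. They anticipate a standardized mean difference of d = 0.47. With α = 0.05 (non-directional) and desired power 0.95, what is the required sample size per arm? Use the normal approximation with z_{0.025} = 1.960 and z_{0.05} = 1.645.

For two independent groups with equal n: n = 2·((z_{α/2} + z_β) / d)².
z_{α/2} + z_β = 1.960 + 1.645 = 3.605.
n = 2 × (3.605 / 0.47)² = 2 × 7.670² = 2 × 58.83 = 117.7.
Round up to the next whole participant.

n = 118 per group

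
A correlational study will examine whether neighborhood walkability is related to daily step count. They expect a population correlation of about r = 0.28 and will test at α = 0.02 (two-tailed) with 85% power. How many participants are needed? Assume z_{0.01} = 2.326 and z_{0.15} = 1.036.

Fisher's z: C = ½·ln((1+r)/(1−r)) = ½·ln(1.7778) = 0.2877.
n = ((z_{α/2} + z_β)/C)² + 3.
(2.326 + 1.036) / 0.2877 = 3.362 / 0.2877 = 11.686.
n = 11.686² + 3 = 136.56 + 3 = 139.6.
Round up.

n = 140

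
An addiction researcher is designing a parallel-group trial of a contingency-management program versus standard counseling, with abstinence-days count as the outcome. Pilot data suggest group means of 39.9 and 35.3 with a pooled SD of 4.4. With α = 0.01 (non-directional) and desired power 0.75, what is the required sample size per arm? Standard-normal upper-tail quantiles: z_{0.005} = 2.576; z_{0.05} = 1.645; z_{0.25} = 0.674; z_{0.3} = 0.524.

Cohen's d = |M₁ − M₂| / SD_pooled = |39.9 − 35.3| / 4.4 = 4.6 / 4.4 = 1.045.
For two independent groups with equal n: n = 2·((z_{α/2} + z_β) / d)².
z_{α/2} + z_β = 2.576 + 0.674 = 3.250.
n = 2 × (3.250 / 1.045)² = 2 × 3.110² = 2 × 9.67 = 19.3.
Round up to the next whole participant.

n = 20 per group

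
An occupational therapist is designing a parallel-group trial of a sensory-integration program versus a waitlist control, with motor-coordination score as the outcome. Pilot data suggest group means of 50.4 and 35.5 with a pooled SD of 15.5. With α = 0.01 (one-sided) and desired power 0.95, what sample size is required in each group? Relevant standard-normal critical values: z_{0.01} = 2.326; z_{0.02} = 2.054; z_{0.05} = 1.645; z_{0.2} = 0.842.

n = 35 per group

Cohen's d = |M₁ − M₂| / SD_pooled = |50.4 − 35.5| / 15.5 = 14.9 / 15.5 = 0.961.
For two independent groups with equal n: n = 2·((z_{α} + z_β) / d)².
z_{α} + z_β = 2.326 + 1.645 = 3.971.
n = 2 × (3.971 / 0.961)² = 2 × 4.132² = 2 × 17.07 = 34.1.
Round up to the next whole participant.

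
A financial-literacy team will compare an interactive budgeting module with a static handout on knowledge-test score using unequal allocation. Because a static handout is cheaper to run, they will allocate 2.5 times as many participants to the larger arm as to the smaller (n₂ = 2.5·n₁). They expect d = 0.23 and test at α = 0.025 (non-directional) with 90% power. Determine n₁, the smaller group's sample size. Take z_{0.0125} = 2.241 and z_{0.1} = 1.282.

n₁ = 329

With allocation ratio k = n₂/n₁ = 2.5, Var(x̄₁−x̄₂) = σ²(1/n₁ + 1/(k·n₁)) = σ²·(k+1)/(k·n₁).
So n₁ = (1 + 1/k)·((z_{α/2} + z_β)/d)² = 1.400 × (3.523/0.23)².
n₁ = 1.400 × 234.62 = 328.5.
Round up: n₁ = 329, giving n₂ = ⌈2.5 × 329⌉ = ⌈822.5⌉ = 823.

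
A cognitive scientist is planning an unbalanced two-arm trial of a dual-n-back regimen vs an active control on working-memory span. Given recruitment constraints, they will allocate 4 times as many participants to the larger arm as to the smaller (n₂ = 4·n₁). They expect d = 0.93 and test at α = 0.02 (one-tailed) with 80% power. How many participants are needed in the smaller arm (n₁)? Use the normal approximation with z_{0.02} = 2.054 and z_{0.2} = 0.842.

With allocation ratio k = n₂/n₁ = 4, Var(x̄₁−x̄₂) = σ²(1/n₁ + 1/(k·n₁)) = σ²·(k+1)/(k·n₁).
So n₁ = (1 + 1/k)·((z_{α} + z_β)/d)² = 1.250 × (2.896/0.93)².
n₁ = 1.250 × 9.70 = 12.1.
Round up: n₁ = 13, giving n₂ = 4 × 13 = 52.

n₁ = 13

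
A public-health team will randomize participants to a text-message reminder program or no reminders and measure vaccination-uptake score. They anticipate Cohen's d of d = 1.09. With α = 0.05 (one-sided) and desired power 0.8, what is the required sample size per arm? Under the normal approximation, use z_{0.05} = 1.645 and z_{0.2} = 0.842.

n = 11 per group

For two independent groups with equal n: n = 2·((z_{α} + z_β) / d)².
z_{α} + z_β = 1.645 + 0.842 = 2.487.
n = 2 × (2.487 / 1.09)² = 2 × 2.282² = 2 × 5.21 = 10.4.
Round up to the next whole participant.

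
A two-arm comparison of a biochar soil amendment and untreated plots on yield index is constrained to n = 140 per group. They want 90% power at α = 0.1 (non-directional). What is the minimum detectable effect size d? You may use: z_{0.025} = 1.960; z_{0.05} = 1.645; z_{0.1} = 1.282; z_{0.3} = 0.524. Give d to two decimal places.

For two independent groups of n = 140 each: d_min = (z_{α/2} + z_β)·√(2/n).
z-sum = 1.645 + 1.282 = 2.927.
d_min = 2.927 × √(2/140) = 2.927 × 0.1195 = 0.350.

d_min ≈ 0.35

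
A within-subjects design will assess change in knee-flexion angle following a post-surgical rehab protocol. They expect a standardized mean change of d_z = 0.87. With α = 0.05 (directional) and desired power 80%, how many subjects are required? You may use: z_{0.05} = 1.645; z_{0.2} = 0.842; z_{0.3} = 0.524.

n = 9 pairs

For a paired (one-sample on differences) test: n = ((z_{α} + z_β) / d)².
z_{α} + z_β = 1.645 + 0.842 = 2.487.
n = (2.487 / 0.87)² = 2.859² = 8.17.
Round up.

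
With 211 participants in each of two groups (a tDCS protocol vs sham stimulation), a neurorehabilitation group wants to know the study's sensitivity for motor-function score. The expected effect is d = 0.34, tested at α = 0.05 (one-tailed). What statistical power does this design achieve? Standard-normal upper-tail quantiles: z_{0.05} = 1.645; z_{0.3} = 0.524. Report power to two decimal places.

For two equal groups, power = Φ(d·√(n/2) − z_{α}).
d·√(n/2) = 0.34 × √(211/2) = 0.34 × 10.271 = 3.492.
z_β = 3.492 − 1.645 = 1.847.
Power = Φ(1.847) = 0.968.

power ≈ 0.97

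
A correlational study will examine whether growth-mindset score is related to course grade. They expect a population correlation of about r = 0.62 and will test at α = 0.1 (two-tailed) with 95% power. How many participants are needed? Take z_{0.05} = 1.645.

n = 24

Fisher's z: C = ½·ln((1+r)/(1−r)) = ½·ln(4.2632) = 0.7250.
n = ((z_{α/2} + z_β)/C)² + 3.
(1.645 + 1.645) / 0.7250 = 3.290 / 0.7250 = 4.538.
n = 4.538² + 3 = 20.59 + 3 = 23.6.
Round up.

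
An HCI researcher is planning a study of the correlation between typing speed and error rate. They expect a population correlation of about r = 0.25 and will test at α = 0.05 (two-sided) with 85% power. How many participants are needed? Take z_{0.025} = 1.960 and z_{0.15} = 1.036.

n = 141

Fisher's z: C = ½·ln((1+r)/(1−r)) = ½·ln(1.6667) = 0.2554.
n = ((z_{α/2} + z_β)/C)² + 3.
(1.960 + 1.036) / 0.2554 = 2.996 / 0.2554 = 11.731.
n = 11.731² + 3 = 137.61 + 3 = 140.6.
Round up.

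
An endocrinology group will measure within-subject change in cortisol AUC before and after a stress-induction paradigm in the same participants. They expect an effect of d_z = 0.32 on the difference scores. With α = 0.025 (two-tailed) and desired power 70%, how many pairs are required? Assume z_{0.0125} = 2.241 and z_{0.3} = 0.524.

n = 75 pairs

For a paired (one-sample on differences) test: n = ((z_{α/2} + z_β) / d)².
z_{α/2} + z_β = 2.241 + 0.524 = 2.765.
n = (2.765 / 0.32)² = 8.641² = 74.66.
Round up.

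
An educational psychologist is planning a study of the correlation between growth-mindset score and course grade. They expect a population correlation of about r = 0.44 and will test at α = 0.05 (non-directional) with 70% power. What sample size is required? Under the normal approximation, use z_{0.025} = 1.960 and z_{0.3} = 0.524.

n = 31

Fisher's z: C = ½·ln((1+r)/(1−r)) = ½·ln(2.5714) = 0.4722.
n = ((z_{α/2} + z_β)/C)² + 3.
(1.960 + 0.524) / 0.4722 = 2.484 / 0.4722 = 5.260.
n = 5.260² + 3 = 27.67 + 3 = 30.7.
Round up.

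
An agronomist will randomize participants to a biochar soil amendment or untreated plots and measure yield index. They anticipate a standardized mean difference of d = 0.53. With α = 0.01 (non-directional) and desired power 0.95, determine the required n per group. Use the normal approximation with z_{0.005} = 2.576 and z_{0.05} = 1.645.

n = 127 per group

For two independent groups with equal n: n = 2·((z_{α/2} + z_β) / d)².
z_{α/2} + z_β = 2.576 + 1.645 = 4.221.
n = 2 × (4.221 / 0.53)² = 2 × 7.964² = 2 × 63.43 = 126.9.
Round up to the next whole participant.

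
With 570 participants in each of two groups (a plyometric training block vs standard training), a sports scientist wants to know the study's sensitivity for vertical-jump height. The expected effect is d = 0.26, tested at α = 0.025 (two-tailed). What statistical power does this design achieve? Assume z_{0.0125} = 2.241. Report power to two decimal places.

For two equal groups, power = Φ(d·√(n/2) − z_{α/2}).
d·√(n/2) = 0.26 × √(570/2) = 0.26 × 16.882 = 4.389.
z_β = 4.389 − 2.241 = 2.148.
Power = Φ(2.148) = 0.984.

power ≈ 0.98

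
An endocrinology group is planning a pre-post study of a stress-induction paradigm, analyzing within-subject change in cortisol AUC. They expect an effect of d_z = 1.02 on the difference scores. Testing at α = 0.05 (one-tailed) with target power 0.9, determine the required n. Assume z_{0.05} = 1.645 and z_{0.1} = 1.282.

n = 9 pairs

For a paired (one-sample on differences) test: n = ((z_{α} + z_β) / d)².
z_{α} + z_β = 1.645 + 1.282 = 2.927.
n = (2.927 / 1.02)² = 2.870² = 8.23.
Round up.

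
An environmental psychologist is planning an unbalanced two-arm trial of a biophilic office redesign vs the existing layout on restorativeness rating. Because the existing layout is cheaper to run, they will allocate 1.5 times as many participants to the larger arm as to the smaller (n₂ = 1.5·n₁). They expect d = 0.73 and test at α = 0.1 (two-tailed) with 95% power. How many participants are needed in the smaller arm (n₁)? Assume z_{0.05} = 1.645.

n₁ = 34

With allocation ratio k = n₂/n₁ = 1.5, Var(x̄₁−x̄₂) = σ²(1/n₁ + 1/(k·n₁)) = σ²·(k+1)/(k·n₁).
So n₁ = (1 + 1/k)·((z_{α/2} + z_β)/d)² = 1.667 × (3.290/0.73)².
n₁ = 1.667 × 20.31 = 33.9.
Round up: n₁ = 34, giving n₂ = 1.5 × 34 = 51.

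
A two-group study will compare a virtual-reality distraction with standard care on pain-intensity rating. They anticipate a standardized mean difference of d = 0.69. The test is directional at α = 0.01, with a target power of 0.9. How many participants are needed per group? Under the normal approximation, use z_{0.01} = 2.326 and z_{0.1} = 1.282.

For two independent groups with equal n: n = 2·((z_{α} + z_β) / d)².
z_{α} + z_β = 2.326 + 1.282 = 3.608.
n = 2 × (3.608 / 0.69)² = 2 × 5.229² = 2 × 27.34 = 54.7.
Round up to the next whole participant.

n = 55 per group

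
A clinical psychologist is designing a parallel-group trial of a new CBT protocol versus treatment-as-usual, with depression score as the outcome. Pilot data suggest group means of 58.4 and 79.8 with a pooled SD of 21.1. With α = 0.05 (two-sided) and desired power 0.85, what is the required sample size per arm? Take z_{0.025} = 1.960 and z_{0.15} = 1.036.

Cohen's d = |M₁ − M₂| / SD_pooled = |58.4 − 79.8| / 21.1 = 21.4 / 21.1 = 1.014.
For two independent groups with equal n: n = 2·((z_{α/2} + z_β) / d)².
z_{α/2} + z_β = 1.960 + 1.036 = 2.996.
n = 2 × (2.996 / 1.014)² = 2 × 2.955² = 2 × 8.73 = 17.5.
Round up to the next whole participant.

n = 18 per group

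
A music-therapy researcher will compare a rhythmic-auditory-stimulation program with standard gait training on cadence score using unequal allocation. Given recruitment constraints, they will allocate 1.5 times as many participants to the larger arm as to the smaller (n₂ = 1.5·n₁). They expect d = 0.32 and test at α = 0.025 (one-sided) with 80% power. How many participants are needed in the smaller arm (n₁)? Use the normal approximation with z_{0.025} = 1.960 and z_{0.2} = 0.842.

With allocation ratio k = n₂/n₁ = 1.5, Var(x̄₁−x̄₂) = σ²(1/n₁ + 1/(k·n₁)) = σ²·(k+1)/(k·n₁).
So n₁ = (1 + 1/k)·((z_{α} + z_β)/d)² = 1.667 × (2.802/0.32)².
n₁ = 1.667 × 76.67 = 127.8.
Round up: n₁ = 128, giving n₂ = 1.5 × 128 = 192.

n₁ = 128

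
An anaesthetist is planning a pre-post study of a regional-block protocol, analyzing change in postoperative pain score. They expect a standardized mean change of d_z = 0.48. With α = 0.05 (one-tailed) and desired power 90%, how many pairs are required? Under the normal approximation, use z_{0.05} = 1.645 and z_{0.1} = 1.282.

n = 38 pairs

For a paired (one-sample on differences) test: n = ((z_{α} + z_β) / d)².
z_{α} + z_β = 1.645 + 1.282 = 2.927.
n = (2.927 / 0.48)² = 6.098² = 37.18.
Round up.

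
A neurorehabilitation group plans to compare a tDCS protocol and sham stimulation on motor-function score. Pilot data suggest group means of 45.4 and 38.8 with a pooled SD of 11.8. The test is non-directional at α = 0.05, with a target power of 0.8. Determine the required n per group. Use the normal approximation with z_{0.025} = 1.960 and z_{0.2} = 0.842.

n = 51 per group

Cohen's d = |M₁ − M₂| / SD_pooled = |45.4 − 38.8| / 11.8 = 6.6 / 11.8 = 0.559.
For two independent groups with equal n: n = 2·((z_{α/2} + z_β) / d)².
z_{α/2} + z_β = 1.960 + 0.842 = 2.802.
n = 2 × (2.802 / 0.559)² = 2 × 5.013² = 2 × 25.13 = 50.3.
Round up to the next whole participant.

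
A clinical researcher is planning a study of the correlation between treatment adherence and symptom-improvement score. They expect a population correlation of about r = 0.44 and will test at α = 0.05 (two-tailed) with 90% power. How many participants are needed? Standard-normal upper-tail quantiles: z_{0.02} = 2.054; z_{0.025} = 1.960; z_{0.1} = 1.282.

n = 51

Fisher's z: C = ½·ln((1+r)/(1−r)) = ½·ln(2.5714) = 0.4722.
n = ((z_{α/2} + z_β)/C)² + 3.
(1.960 + 1.282) / 0.4722 = 3.242 / 0.4722 = 6.866.
n = 6.866² + 3 = 47.14 + 3 = 50.1.
Round up.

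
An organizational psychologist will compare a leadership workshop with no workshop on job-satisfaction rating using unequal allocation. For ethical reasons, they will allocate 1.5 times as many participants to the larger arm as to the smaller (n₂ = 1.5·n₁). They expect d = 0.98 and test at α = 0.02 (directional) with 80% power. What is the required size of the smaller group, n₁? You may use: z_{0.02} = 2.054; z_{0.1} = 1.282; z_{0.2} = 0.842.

n₁ = 15

With allocation ratio k = n₂/n₁ = 1.5, Var(x̄₁−x̄₂) = σ²(1/n₁ + 1/(k·n₁)) = σ²·(k+1)/(k·n₁).
So n₁ = (1 + 1/k)·((z_{α} + z_β)/d)² = 1.667 × (2.896/0.98)².
n₁ = 1.667 × 8.73 = 14.6.
Round up: n₁ = 15, giving n₂ = ⌈1.5 × 15⌉ = ⌈22.5⌉ = 23.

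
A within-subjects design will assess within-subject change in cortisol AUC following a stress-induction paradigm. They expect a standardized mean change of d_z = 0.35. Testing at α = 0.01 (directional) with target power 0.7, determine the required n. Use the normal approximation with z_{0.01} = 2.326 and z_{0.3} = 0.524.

For a paired (one-sample on differences) test: n = ((z_{α} + z_β) / d)².
z_{α} + z_β = 2.326 + 0.524 = 2.850.
n = (2.850 / 0.35)² = 8.143² = 66.31.
Round up.

n = 67 pairs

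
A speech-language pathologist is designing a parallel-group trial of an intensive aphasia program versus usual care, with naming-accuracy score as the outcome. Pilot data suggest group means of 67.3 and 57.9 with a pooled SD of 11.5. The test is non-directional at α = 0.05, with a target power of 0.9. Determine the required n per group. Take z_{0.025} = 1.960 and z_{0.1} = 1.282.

n = 32 per group

Cohen's d = |M₁ − M₂| / SD_pooled = |67.3 − 57.9| / 11.5 = 9.4 / 11.5 = 0.817.
For two independent groups with equal n: n = 2·((z_{α/2} + z_β) / d)².
z_{α/2} + z_β = 1.960 + 1.282 = 3.242.
n = 2 × (3.242 / 0.817)² = 2 × 3.968² = 2 × 15.75 = 31.5.
Round up to the next whole participant.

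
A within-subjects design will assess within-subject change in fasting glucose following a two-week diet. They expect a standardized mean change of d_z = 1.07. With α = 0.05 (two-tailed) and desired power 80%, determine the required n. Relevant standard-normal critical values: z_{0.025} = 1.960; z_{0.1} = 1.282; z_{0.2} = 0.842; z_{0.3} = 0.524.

n = 7 pairs

For a paired (one-sample on differences) test: n = ((z_{α/2} + z_β) / d)².
z_{α/2} + z_β = 1.960 + 0.842 = 2.802.
n = (2.802 / 1.07)² = 2.619² = 6.86.
Round up.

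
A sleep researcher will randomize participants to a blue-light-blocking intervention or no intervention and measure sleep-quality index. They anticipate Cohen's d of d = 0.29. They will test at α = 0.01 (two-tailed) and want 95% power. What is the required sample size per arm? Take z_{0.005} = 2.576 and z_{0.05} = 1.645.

n = 424 per group

For two independent groups with equal n: n = 2·((z_{α/2} + z_β) / d)².
z_{α/2} + z_β = 2.576 + 1.645 = 4.221.
n = 2 × (4.221 / 0.29)² = 2 × 14.555² = 2 × 211.85 = 423.7.
Round up to the next whole participant.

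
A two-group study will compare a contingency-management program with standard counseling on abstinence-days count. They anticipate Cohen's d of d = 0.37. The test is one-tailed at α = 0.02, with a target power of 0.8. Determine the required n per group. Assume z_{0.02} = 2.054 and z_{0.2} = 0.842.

n = 123 per group

For two independent groups with equal n: n = 2·((z_{α} + z_β) / d)².
z_{α} + z_β = 2.054 + 0.842 = 2.896.
n = 2 × (2.896 / 0.37)² = 2 × 7.827² = 2 × 61.26 = 122.5.
Round up to the next whole participant.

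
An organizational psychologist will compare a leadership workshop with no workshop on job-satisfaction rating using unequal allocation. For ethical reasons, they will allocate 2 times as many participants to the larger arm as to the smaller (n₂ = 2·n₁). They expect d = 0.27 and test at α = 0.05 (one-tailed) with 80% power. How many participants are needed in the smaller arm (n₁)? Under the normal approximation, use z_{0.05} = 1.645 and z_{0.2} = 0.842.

n₁ = 128

With allocation ratio k = n₂/n₁ = 2, Var(x̄₁−x̄₂) = σ²(1/n₁ + 1/(k·n₁)) = σ²·(k+1)/(k·n₁).
So n₁ = (1 + 1/k)·((z_{α} + z_β)/d)² = 1.500 × (2.487/0.27)².
n₁ = 1.500 × 84.84 = 127.3.
Round up: n₁ = 128, giving n₂ = 2 × 128 = 256.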